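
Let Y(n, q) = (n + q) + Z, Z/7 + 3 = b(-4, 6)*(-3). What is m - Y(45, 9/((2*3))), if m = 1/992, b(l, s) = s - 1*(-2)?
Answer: 141361/992 ≈ 142.50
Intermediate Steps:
b(l, s) = 2 + s (b(l, s) = s + 2 = 2 + s)
Z = -189 (Z = -21 + 7*((2 + 6)*(-3)) = -21 + 7*(8*(-3)) = -21 + 7*(-24) = -21 - 168 = -189)
m = 1/992 ≈ 0.0010081
Y(n, q) = -189 + n + q (Y(n, q) = (n + q) - 189 = -189 + n + q)
m - Y(45, 9/((2*3))) = 1/992 - (-189 + 45 + 9/((2*3))) = 1/992 - (-189 + 45 + 9/6) = 1/992 - (-189 + 45 + 9*(1/6)) = 1/992 - (-189 + 45 + 3/2) = 1/992 - 1*(-285/2) = 1/992 + 285/2 = 141361/992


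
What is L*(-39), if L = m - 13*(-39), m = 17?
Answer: -20436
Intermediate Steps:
L = 524 (L = 17 - 13*(-39) = 17 + 507 = 524)
L*(-39) = 524*(-39) = -20436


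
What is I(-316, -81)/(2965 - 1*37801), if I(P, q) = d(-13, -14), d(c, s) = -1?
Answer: 1/34836 ≈ 2.8706e-5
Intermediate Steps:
I(P, q) = -1
I(-316, -81)/(2965 - 1*37801) = -1/(2965 - 1*37801) = -1/(2965 - 37801) = -1/(-34836) = -1*(-1/34836) = 1/34836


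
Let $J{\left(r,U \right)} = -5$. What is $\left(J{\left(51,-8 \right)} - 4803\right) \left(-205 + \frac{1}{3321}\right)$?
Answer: $\frac{3273305632}{3321} \approx 9.8564 \cdot 10^{5}$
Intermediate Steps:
$\left(J{\left(51,-8 \right)} - 4803\right) \left(-205 + \frac{1}{3321}\right) = \left(-5 - 4803\right) \left(-205 + \frac{1}{3321}\right) = - 4808 \left(-205 + \frac{1}{3321}\right) = \left(-4808\right) \left(- \frac{680804}{3321}\right) = \frac{3273305632}{3321}$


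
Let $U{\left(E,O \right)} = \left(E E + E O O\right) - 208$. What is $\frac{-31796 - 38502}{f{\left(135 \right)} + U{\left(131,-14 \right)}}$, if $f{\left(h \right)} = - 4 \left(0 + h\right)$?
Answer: $- \frac{70298}{42089} \approx -1.6702$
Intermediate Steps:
$U{\left(E,O \right)} = -208 + E^{2} + E O^{2}$ ($U{\left(E,O \right)} = \left(E^{2} + E O^{2}\right) - 208 = -208 + E^{2} + E O^{2}$)
$f{\left(h \right)} = - 4 h$
$\frac{-31796 - 38502}{f{\left(135 \right)} + U{\left(131,-14 \right)}} = \frac{-31796 - 38502}{\left(-4\right) 135 + \left(-208 + 131^{2} + 131 \left(-14\right)^{2}\right)} = - \frac{70298}{-540 + \left(-208 + 17161 + 131 \cdot 196\right)} = - \frac{70298}{-540 + \left(-208 + 17161 + 25676\right)} = - \frac{70298}{-540 + 42629} = - \frac{70298}{42089}$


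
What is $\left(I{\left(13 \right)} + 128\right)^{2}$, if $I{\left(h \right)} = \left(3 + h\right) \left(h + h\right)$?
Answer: $295936$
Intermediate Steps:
$I{\left(h \right)} = 2 h \left(3 + h\right)$ ($I{\left(h \right)} = \left(3 + h\right) 2 h = 2 h \left(3 + h\right)$)
$\left(I{\left(13 \right)} + 128\right)^{2} = \left(2 \cdot 13 \left(3 + 13\right) + 128\right)^{2} = \left(2 \cdot 13 \cdot 16 + 128\right)^{2} = \left(416 + 128\right)^{2} = 544^{2} = 295936$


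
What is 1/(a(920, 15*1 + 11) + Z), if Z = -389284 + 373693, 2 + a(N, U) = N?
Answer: -1/14673 ≈ -6.8152e-5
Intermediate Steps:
a(N, U) = -2 + N
Z = -15591
1/(a(920, 15*1 + 11) + Z) = 1/((-2 + 920) - 15591) = 1/(918 - 15591) = 1/(-14673) = -1/14673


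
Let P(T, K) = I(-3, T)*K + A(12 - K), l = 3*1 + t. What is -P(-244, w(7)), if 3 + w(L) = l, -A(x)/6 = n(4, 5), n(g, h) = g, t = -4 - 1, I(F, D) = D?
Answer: -1196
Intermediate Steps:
t = -5
A(x) = -24 (A(x) = -6*4 = -24)
l = -2 (l = 3*1 - 5 = 3 - 5 = -2)
w(L) = -5 (w(L) = -3 - 2 = -5)
P(T, K) = -24 + K*T (P(T, K) = T*K - 24 = K*T - 24 = -24 + K*T)
-P(-244, w(7)) = -(-24 - 5*(-244)) = -(-24 + 1220) = -1*1196 = -1196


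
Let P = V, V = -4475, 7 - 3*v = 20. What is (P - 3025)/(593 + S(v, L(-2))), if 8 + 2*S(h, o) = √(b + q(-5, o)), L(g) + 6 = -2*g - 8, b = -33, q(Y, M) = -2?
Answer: -5890000/462573 + 5000*I*√35/462573 ≈ -12.733 + 0.063948*I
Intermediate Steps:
v = -13/3 (v = 7/3 - ⅓*20 = 7/3 - 20/3 = -13/3 ≈ -4.3333)
L(g) = -14 - 2*g (L(g) = -6 + (-2*g - 8) = -6 + (-8 - 2*g) = -14 - 2*g)
P = -4475
S(h, o) = -4 + I*√35/2 (S(h, o) = -4 + √(-33 - 2)/2 = -4 + √(-35)/2 = -4 + (I*√35)/2 = -4 + I*√35/2)
(P - 3025)/(593 + S(v, L(-2))) = (-4475 - 3025)/(593 + (-4 + I*√35/2)) = -7500/(589 + I*√35/2)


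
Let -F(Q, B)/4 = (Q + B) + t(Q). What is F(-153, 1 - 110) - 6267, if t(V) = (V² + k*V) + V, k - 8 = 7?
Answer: -89063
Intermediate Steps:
k = 15 (k = 8 + 7 = 15)
t(V) = V² + 16*V (t(V) = (V² + 15*V) + V = V² + 16*V)
F(Q, B) = -4*B - 4*Q - 4*Q*(16 + Q) (F(Q, B) = -4*((Q + B) + Q*(16 + Q)) = -4*((B + Q) + Q*(16 + Q)) = -4*(B + Q + Q*(16 + Q)) = -4*B - 4*Q - 4*Q*(16 + Q))
F(-153, 1 - 110) - 6267 = (-4*(1 - 110) - 4*(-153) - 4*(-153)*(16 - 153)) - 6267 = (-4*(-109) + 612 - 4*(-153)*(-137)) - 6267 = (436 + 612 - 83844) - 6267 = -82796 - 6267 = -89063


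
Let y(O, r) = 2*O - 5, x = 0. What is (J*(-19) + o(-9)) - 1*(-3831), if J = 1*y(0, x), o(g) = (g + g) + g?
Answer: 3899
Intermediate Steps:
o(g) = 3*g (o(g) = 2*g + g = 3*g)
y(O, r) = -5 + 2*O
J = -5 (J = 1*(-5 + 2*0) = 1*(-5 + 0) = 1*(-5) = -5)
(J*(-19) + o(-9)) - 1*(-3831) = (-5*(-19) + 3*(-9)) - 1*(-3831) = (95 - 27) + 3831 = 68 + 3831 = 3899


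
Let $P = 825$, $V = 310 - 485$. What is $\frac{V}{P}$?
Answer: $- \frac{7}{33} \approx -0.21212$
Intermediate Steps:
$V = -175$ ($V = 310 - 485 = -175$)
$\frac{V}{P} = - \frac{175}{825} = \left(-175\right) \frac{1}{825} = - \frac{7}{33}$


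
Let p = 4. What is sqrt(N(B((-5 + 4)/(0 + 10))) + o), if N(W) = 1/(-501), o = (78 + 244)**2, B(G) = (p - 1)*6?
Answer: sqrt(26024787183)/501 ≈ 322.00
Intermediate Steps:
B(G) = 18 (B(G) = (4 - 1)*6 = 3*6 = 18)
o = 103684 (o = 322**2 = 103684)
N(W) = -1/501
sqrt(N(B((-5 + 4)/(0 + 10))) + o) = sqrt(-1/501 + 103684) = sqrt(51945683/501) = sqrt(26024787183)/501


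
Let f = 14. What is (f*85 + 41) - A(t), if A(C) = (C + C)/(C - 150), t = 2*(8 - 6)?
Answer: 89867/73 ≈ 1231.1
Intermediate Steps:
t = 4 (t = 2*2 = 4)
A(C) = 2*C/(-150 + C) (A(C) = (2*C)/(-150 + C) = 2*C/(-150 + C))
(f*85 + 41) - A(t) = (14*85 + 41) - 2*4/(-150 + 4) = (1190 + 41) - 2*4/(-146) = 1231 - 2*4*(-1)/146 = 1231 - 1*(-4/73) = 1231 + 4/73 = 89867/73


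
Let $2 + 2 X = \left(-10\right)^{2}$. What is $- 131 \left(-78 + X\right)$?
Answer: $3799$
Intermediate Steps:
$X = 49$ ($X = -1 + \frac{\left(-10\right)^{2}}{2} = -1 + \frac{1}{2} \cdot 100 = -1 + 50 = 49$)
$- 131 \left(-78 + X\right) = - 131 \left(-78 + 49\right) = \left(-131\right) \left(-29\right) = 3799$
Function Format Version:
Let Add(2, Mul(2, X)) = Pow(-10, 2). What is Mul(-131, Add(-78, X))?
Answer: 3799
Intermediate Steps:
X = 49 (X = Add(-1, Mul(Rational(1, 2), Pow(-10, 2))) = Add(-1, Mul(Rational(1, 2), 100)) = Add(-1, 50) = 49)
Mul(-131, Add(-78, X)) = Mul(-131, Add(-78, 49)) = Mul(-131, -29) = 3799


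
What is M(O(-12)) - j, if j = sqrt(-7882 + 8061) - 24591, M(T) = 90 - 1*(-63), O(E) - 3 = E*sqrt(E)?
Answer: 24744 - sqrt(179) ≈ 24731.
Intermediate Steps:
O(E) = 3 + E**(3/2) (O(E) = 3 + E*sqrt(E) = 3 + E**(3/2))
M(T) = 153 (M(T) = 90 + 63 = 153)
j = -24591 + sqrt(179) (j = sqrt(179) - 24591 = -24591 + sqrt(179) ≈ -24578.)
M(O(-12)) - j = 153 - (-24591 + sqrt(179)) = 153 + (24591 - sqrt(179)) = 24744 - sqrt(179)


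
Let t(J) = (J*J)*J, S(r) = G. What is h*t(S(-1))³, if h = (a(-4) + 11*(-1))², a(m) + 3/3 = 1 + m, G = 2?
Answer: 115200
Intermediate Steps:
a(m) = m (a(m) = -1 + (1 + m) = m)
S(r) = 2
h = 225 (h = (-4 + 11*(-1))² = (-4 - 11)² = (-15)² = 225)
t(J) = J³ (t(J) = J²*J = J³)
h*t(S(-1))³ = 225*(2³)³ = 225*8³ = 225*512 = 115200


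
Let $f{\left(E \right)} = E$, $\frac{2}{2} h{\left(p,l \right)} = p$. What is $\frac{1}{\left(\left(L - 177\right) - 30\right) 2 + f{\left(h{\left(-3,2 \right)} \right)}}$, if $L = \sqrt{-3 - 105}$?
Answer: $- \frac{139}{58107} - \frac{4 i \sqrt{3}}{58107} \approx -0.0023921 - 0.00011923 i$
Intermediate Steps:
$h{\left(p,l \right)} = p$
$L = 6 i \sqrt{3}$ ($L = \sqrt{-108} = 6 i \sqrt{3} \approx 10.392 i$)
$\frac{1}{\left(\left(L - 177\right) - 30\right) 2 + f{\left(h{\left(-3,2 \right)} \right)}} = \frac{1}{\left(\left(6 i \sqrt{3} - 177\right) - 30\right) 2 - 3} = \frac{1}{\left(\left(-177 + 6 i \sqrt{3}\right) - 30\right) 2 - 3} = \frac{1}{\left(-207 + 6 i \sqrt{3}\right) 2 - 3} = \frac{1}{\left(-414 + 12 i \sqrt{3}\right) - 3} = \frac{1}{-417 + 12 i \sqrt{3}}$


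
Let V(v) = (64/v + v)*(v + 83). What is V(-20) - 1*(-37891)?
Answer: 182147/5 ≈ 36429.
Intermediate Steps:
V(v) = (83 + v)*(v + 64/v) (V(v) = (v + 64/v)*(83 + v) = (83 + v)*(v + 64/v))
V(-20) - 1*(-37891) = (64 + (-20)² + 83*(-20) + 5312/(-20)) - 1*(-37891) = (64 + 400 - 1660 + 5312*(-1/20)) + 37891 = (64 + 400 - 1660 - 1328/5) + 37891 = -7308/5 + 37891 = 182147/5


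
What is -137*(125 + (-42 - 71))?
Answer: -1644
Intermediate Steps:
-137*(125 + (-42 - 71)) = -137*(125 - 113) = -137*12 = -1644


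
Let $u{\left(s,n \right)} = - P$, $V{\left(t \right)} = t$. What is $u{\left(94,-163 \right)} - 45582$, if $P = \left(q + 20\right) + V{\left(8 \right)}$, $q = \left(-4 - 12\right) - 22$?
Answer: $-45572$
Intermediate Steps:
$q = -38$ ($q = -16 - 22 = -38$)
$P = -10$ ($P = \left(-38 + 20\right) + 8 = -18 + 8 = -10$)
$u{\left(s,n \right)} = 10$ ($u{\left(s,n \right)} = \left(-1\right) \left(-10\right) = 10$)
$u{\left(94,-163 \right)} - 45582 = 10 - 45582 = -45572$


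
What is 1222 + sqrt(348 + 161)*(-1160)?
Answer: 1222 - 1160*sqrt(509) ≈ -24949.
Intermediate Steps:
1222 + sqrt(348 + 161)*(-1160) = 1222 + sqrt(509)*(-1160) = 1222 - 1160*sqrt(509)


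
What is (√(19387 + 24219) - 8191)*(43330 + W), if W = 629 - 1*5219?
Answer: -317319340 + 38740*√43606 ≈ -3.0923e+8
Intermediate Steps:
W = -4590 (W = 629 - 5219 = -4590)
(√(19387 + 24219) - 8191)*(43330 + W) = (√(19387 + 24219) - 8191)*(43330 - 4590) = (√43606 - 8191)*38740 = (-8191 + √43606)*38740 = -317319340 + 38740*√43606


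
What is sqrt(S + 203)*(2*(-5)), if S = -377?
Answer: -10*I*sqrt(174) ≈ -131.91*I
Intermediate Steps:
sqrt(S + 203)*(2*(-5)) = sqrt(-377 + 203)*(2*(-5)) = sqrt(-174)*(-10) = (I*sqrt(174))*(-10) = -10*I*sqrt(174)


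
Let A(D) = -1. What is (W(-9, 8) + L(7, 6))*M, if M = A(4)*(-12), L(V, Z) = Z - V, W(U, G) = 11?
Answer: 120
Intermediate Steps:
M = 12 (M = -1*(-12) = 12)
(W(-9, 8) + L(7, 6))*M = (11 + (6 - 1*7))*12 = (11 + (6 - 7))*12 = (11 - 1)*12 = 10*12 = 120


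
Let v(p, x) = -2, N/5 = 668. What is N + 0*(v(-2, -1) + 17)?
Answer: 3340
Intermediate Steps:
N = 3340 (N = 5*668 = 3340)
N + 0*(v(-2, -1) + 17) = 3340 + 0*(-2 + 17) = 3340 + 0*15 = 3340 + 0 = 3340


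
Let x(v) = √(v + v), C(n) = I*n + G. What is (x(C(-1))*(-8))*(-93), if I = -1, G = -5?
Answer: 1488*I*√2 ≈ 2104.4*I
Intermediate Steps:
C(n) = -5 - n (C(n) = -n - 5 = -5 - n)
x(v) = √2*√v (x(v) = √(2*v) = √2*√v)
(x(C(-1))*(-8))*(-93) = ((√2*√(-5 - 1*(-1)))*(-8))*(-93) = ((√2*√(-5 + 1))*(-8))*(-93) = ((√2*√(-4))*(-8))*(-93) = ((√2*(2*I))*(-8))*(-93) = ((2*I*√2)*(-8))*(-93) = -16*I*√2*(-93) = 1488*I*√2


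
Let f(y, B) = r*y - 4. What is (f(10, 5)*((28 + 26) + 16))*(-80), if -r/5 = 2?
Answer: 582400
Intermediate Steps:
r = -10 (r = -5*2 = -10)
f(y, B) = -4 - 10*y (f(y, B) = -10*y - 4 = -4 - 10*y)
(f(10, 5)*((28 + 26) + 16))*(-80) = ((-4 - 10*10)*((28 + 26) + 16))*(-80) = ((-4 - 100)*(54 + 16))*(-80) = -104*70*(-80) = -7280*(-80) = 582400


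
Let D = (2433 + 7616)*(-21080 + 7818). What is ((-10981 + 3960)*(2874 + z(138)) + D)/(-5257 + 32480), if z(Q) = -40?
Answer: -153167352/27223 ≈ -5626.4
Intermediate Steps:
D = -133269838 (D = 10049*(-13262) = -133269838)
((-10981 + 3960)*(2874 + z(138)) + D)/(-5257 + 32480) = ((-10981 + 3960)*(2874 - 40) - 133269838)/(-5257 + 32480) = (-7021*2834 - 133269838)/27223 = (-19897514 - 133269838)*(1/27223) = -153167352*1/27223 = -153167352/27223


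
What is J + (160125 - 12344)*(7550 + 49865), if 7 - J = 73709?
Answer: 8484772413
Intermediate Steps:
J = -73702 (J = 7 - 1*73709 = 7 - 73709 = -73702)
J + (160125 - 12344)*(7550 + 49865) = -73702 + (160125 - 12344)*(7550 + 49865) = -73702 + 147781*57415 = -73702 + 8484846115 = 8484772413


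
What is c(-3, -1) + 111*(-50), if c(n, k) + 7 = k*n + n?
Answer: -5557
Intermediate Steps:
c(n, k) = -7 + n + k*n (c(n, k) = -7 + (k*n + n) = -7 + (n + k*n) = -7 + n + k*n)
c(-3, -1) + 111*(-50) = (-7 - 3 - 1*(-3)) + 111*(-50) = (-7 - 3 + 3) - 5550 = -7 - 5550 = -5557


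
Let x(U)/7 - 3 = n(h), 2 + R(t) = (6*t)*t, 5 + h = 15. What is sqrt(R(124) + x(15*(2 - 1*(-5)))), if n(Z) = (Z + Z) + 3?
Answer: 2*sqrt(23109) ≈ 304.03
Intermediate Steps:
h = 10 (h = -5 + 15 = 10)
R(t) = -2 + 6*t**2 (R(t) = -2 + (6*t)*t = -2 + 6*t**2)
n(Z) = 3 + 2*Z (n(Z) = 2*Z + 3 = 3 + 2*Z)
x(U) = 182 (x(U) = 21 + 7*(3 + 2*10) = 21 + 7*(3 + 20) = 21 + 7*23 = 21 + 161 = 182)
sqrt(R(124) + x(15*(2 - 1*(-5)))) = sqrt((-2 + 6*124**2) + 182) = sqrt((-2 + 6*15376) + 182) = sqrt((-2 + 92256) + 182) = sqrt(92254 + 182) = sqrt(92436) = 2*sqrt(23109)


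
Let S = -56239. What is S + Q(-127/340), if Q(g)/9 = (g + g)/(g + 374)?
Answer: -7144211173/127033 ≈ -56239.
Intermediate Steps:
Q(g) = 18*g/(374 + g) (Q(g) = 9*((g + g)/(g + 374)) = 9*((2*g)/(374 + g)) = 9*(2*g/(374 + g)) = 18*g/(374 + g))
S + Q(-127/340) = -56239 + 18*(-127/340)/(374 - 127/340) = -56239 + 18*(-127/340)/(127033/340) = -56239 + 18*(-127/340)*(340/127033) = -56239 - 2286/127033 = -7144211173/127033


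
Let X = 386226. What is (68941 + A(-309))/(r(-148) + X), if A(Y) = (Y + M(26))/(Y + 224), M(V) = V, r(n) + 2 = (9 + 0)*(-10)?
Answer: 2930134/16410695 ≈ 0.17855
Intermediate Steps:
r(n) = -92 (r(n) = -2 + (9 + 0)*(-10) = -2 + 9*(-10) = -2 - 90 = -92)
A(Y) = (26 + Y)/(224 + Y) (A(Y) = (Y + 26)/(Y + 224) = (26 + Y)/(224 + Y))
(68941 + A(-309))/(r(-148) + X) = (68941 + (26 - 309)/(224 - 309))/(-92 + 386226) = (68941 - 283/(-85))/386134 = (68941 - 1/85*(-283))*(1/386134) = (68941 + 283/85)*(1/386134) = (5860268/85)*(1/386134) = 2930134/16410695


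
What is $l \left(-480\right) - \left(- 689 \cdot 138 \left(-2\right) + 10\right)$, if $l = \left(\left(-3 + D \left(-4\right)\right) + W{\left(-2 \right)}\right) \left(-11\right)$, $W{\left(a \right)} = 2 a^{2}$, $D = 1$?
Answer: $-184894$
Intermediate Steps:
$l = -11$ ($l = \left(\left(-3 + 1 \left(-4\right)\right) + 2 \left(-2\right)^{2}\right) \left(-11\right) = \left(\left(-3 - 4\right) + 2 \cdot 4\right) \left(-11\right) = \left(-7 + 8\right) \left(-11\right) = 1 \left(-11\right) = -11$)
$l \left(-480\right) - \left(- 689 \cdot 138 \left(-2\right) + 10\right) = \left(-11\right) \left(-480\right) - \left(- 689 \cdot 138 \left(-2\right) + 10\right) = 5280 - \left(\left(-689\right) \left(-276\right) + 10\right) = 5280 - \left(190164 + 10\right) = 5280 - 190174 = -184894$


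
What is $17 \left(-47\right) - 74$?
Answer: $-873$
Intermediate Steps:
$17 \left(-47\right) - 74 = -799 - 74 = -873$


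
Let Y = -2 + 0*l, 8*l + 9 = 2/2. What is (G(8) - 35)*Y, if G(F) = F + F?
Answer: 38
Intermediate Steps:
G(F) = 2*F
l = -1 (l = -9/8 + (2/2)/8 = -9/8 + (2*(½))/8 = -9/8 + (⅛)*1 = -9/8 + ⅛ = -1)
Y = -2 (Y = -2 + 0*(-1) = -2 + 0 = -2)
(G(8) - 35)*Y = (2*8 - 35)*(-2) = (16 - 35)*(-2) = -19*(-2) = 38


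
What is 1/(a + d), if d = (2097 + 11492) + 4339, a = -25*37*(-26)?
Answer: 1/41978 ≈ 2.3822e-5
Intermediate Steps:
a = 24050 (a = -925*(-26) = 24050)
d = 17928 (d = 13589 + 4339 = 17928)
1/(a + d) = 1/(24050 + 17928) = 1/41978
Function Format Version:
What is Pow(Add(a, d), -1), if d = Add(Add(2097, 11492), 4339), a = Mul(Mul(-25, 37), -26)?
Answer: Rational(1, 41978) ≈ 2.3822e-5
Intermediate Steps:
a = 24050 (a = Mul(-925, -26) = 24050)
d = 17928 (d = Add(13589, 4339) = 17928)
Pow(Add(a, d), -1) = Pow(Add(24050, 17928), -1) = Pow(41978, -1) = Rational(1, 41978)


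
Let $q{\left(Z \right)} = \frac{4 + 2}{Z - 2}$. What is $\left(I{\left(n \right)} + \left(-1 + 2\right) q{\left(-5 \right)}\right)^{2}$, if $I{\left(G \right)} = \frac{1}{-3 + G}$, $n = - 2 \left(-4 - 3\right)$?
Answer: $\frac{3481}{5929} \approx 0.58711$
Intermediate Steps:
$n = 14$ ($n = \left(-2\right) \left(-7\right) = 14$)
$q{\left(Z \right)} = \frac{6}{-2 + Z}$
$\left(I{\left(n \right)} + \left(-1 + 2\right) q{\left(-5 \right)}\right)^{2} = \left(\frac{1}{-3 + 14} + \left(-1 + 2\right) \frac{6}{-2 - 5}\right)^{2} = \left(\frac{1}{11} + 1 \frac{6}{-7}\right)^{2} = \left(\frac{1}{11} + 1 \cdot 6 \left(- \frac{1}{7}\right)\right)^{2} = \left(\frac{1}{11} + 1 \left(- \frac{6}{7}\right)\right)^{2} = \left(\frac{1}{11} - \frac{6}{7}\right)^{2} = \left(- \frac{59}{77}\right)^{2} = \frac{3481}{5929}$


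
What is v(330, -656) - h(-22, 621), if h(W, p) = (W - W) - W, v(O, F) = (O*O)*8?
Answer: 871178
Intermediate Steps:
v(O, F) = 8*O**2 (v(O, F) = O**2*8 = 8*O**2)
h(W, p) = -W (h(W, p) = 0 - W = -W)
v(330, -656) - h(-22, 621) = 8*330**2 - (-1)*(-22) = 8*108900 - 1*22 = 871200 - 22 = 871178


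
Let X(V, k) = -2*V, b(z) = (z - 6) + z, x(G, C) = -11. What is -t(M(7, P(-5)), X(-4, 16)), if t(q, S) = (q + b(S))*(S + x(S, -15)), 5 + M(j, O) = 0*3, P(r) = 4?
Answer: 15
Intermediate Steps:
M(j, O) = -5 (M(j, O) = -5 + 0*3 = -5 + 0 = -5)
b(z) = -6 + 2*z (b(z) = (-6 + z) + z = -6 + 2*z)
t(q, S) = (-11 + S)*(-6 + q + 2*S) (t(q, S) = (q + (-6 + 2*S))*(S - 11) = (-6 + q + 2*S)*(-11 + S) = (-11 + S)*(-6 + q + 2*S))
-t(M(7, P(-5)), X(-4, 16)) = -(66 - (-56)*(-4) - 11*(-5) + 2*(-2*(-4))² - 2*(-4)*(-5)) = -(66 - 28*8 + 55 + 2*8² + 8*(-5)) = -(66 - 224 + 55 + 2*64 - 40) = -(66 - 224 + 55 + 128 - 40) = -1*(-15) = 15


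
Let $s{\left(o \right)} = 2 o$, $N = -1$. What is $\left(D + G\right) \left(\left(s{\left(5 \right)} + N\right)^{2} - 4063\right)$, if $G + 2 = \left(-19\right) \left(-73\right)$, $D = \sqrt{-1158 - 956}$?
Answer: $-5515070 - 3982 i \sqrt{2114} \approx -5.5151 \cdot 10^{6} - 1.8309 \cdot 10^{5} i$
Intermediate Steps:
$D = i \sqrt{2114}$ ($D = \sqrt{-2114} = i \sqrt{2114} \approx 45.978 i$)
$G = 1385$ ($G = -2 - -1387 = -2 + 1387 = 1385$)
$\left(D + G\right) \left(\left(s{\left(5 \right)} + N\right)^{2} - 4063\right) = \left(i \sqrt{2114} + 1385\right) \left(\left(2 \cdot 5 - 1\right)^{2} - 4063\right) = \left(1385 + i \sqrt{2114}\right) \left(\left(10 - 1\right)^{2} - 4063\right) = \left(1385 + i \sqrt{2114}\right) \left(9^{2} - 4063\right) = \left(1385 + i \sqrt{2114}\right) \left(81 - 4063\right) = \left(1385 + i \sqrt{2114}\right) \left(-3982\right) = -5515070 - 3982 i \sqrt{2114}$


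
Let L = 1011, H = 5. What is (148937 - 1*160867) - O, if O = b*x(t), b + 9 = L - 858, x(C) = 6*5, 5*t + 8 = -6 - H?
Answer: -16250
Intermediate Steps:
t = -19/5 (t = -8/5 + (-6 - 1*5)/5 = -8/5 + (-6 - 5)/5 = -8/5 + (⅕)*(-11) = -8/5 - 11/5 = -19/5 ≈ -3.8000)
x(C) = 30
b = 144 (b = -9 + (1011 - 858) = -9 + 153 = 144)
O = 4320 (O = 144*30 = 4320)
(148937 - 1*160867) - O = (148937 - 1*160867) - 1*4320 = (148937 - 160867) - 4320 = -11930 - 4320 = -16250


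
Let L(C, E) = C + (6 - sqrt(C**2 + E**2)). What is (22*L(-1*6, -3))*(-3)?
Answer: 198*sqrt(5) ≈ 442.74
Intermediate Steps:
L(C, E) = 6 + C - sqrt(C**2 + E**2)
(22*L(-1*6, -3))*(-3) = (22*(6 - 1*6 - sqrt((-1*6)**2 + (-3)**2)))*(-3) = (22*(6 - 6 - sqrt((-6)**2 + 9)))*(-3) = (22*(6 - 6 - sqrt(36 + 9)))*(-3) = (22*(6 - 6 - sqrt(45)))*(-3) = (22*(6 - 6 - 3*sqrt(5)))*(-3) = (22*(-3*sqrt(5)))*(-3) = -66*sqrt(5)*(-3) = 198*sqrt(5)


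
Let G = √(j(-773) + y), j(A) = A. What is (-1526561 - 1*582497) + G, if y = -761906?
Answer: -2109058 + I*√762679 ≈ -2.1091e+6 + 873.32*I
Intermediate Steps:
G = I*√762679 (G = √(-773 - 761906) = √(-762679) = I*√762679 ≈ 873.31*I)
(-1526561 - 1*582497) + G = (-1526561 - 1*582497) + I*√762679 = (-1526561 - 582497) + I*√762679 = -2109058 + I*√762679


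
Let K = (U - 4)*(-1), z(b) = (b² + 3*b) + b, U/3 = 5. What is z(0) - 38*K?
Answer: 418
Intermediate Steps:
U = 15 (U = 3*5 = 15)
z(b) = b² + 4*b
K = -11 (K = (15 - 4)*(-1) = 11*(-1) = -11)
z(0) - 38*K = 0*(4 + 0) - 38*(-11) = 0*4 + 418 = 0 + 418 = 418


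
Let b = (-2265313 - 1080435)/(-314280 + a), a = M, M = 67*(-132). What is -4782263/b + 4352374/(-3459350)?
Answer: -15539602924525808/33645678325 ≈ -4.6186e+5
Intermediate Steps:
M = -8844
a = -8844
b = 836437/80781 (b = (-2265313 - 1080435)/(-314280 - 8844) = -3345748/(-323124) = -3345748*(-1/323124) = 836437/80781 ≈ 10.354)
-4782263/b + 4352374/(-3459350) = -4782263/836437/80781 + 4352374/(-3459350) = -4782263*80781/836437 + 4352374*(-1/3459350) = -386315987403/836437 - 50609/40225 = -15539602924525808/33645678325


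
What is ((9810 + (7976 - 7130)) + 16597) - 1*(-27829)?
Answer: 55082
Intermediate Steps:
((9810 + (7976 - 7130)) + 16597) - 1*(-27829) = ((9810 + 846) + 16597) + 27829 = (10656 + 16597) + 27829 = 27253 + 27829 = 55082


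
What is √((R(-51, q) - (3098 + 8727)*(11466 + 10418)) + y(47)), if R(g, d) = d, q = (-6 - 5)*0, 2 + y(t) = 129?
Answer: I*√258778173 ≈ 16087.0*I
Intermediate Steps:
y(t) = 127 (y(t) = -2 + 129 = 127)
q = 0 (q = -11*0 = 0)
√((R(-51, q) - (3098 + 8727)*(11466 + 10418)) + y(47)) = √((0 - (3098 + 8727)*(11466 + 10418)) + 127) = √((0 - 11825*21884) + 127) = √((0 - 1*258778300) + 127) = √((0 - 258778300) + 127) = √(-258778300 + 127) = √(-258778173) = I*√258778173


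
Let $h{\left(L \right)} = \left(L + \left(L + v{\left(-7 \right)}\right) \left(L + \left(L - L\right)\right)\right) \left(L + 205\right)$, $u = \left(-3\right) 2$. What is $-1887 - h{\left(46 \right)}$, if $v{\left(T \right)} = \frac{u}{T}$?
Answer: $- \frac{3881119}{7} \approx -5.5445 \cdot 10^{5}$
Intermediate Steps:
$u = -6$
$v{\left(T \right)} = - \frac{6}{T}$
$h{\left(L \right)} = \left(205 + L\right) \left(L + L \left(\frac{6}{7} + L\right)\right)$ ($h{\left(L \right)} = \left(L + \left(L - \frac{6}{-7}\right) \left(L + \left(L - L\right)\right)\right) \left(L + 205\right) = \left(L + \left(L - - \frac{6}{7}\right) \left(L + 0\right)\right) \left(205 + L\right) = \left(L + \left(L + \frac{6}{7}\right) L\right) \left(205 + L\right) = \left(L + \left(\frac{6}{7} + L\right) L\right) \left(205 + L\right) = \left(L + L \left(\frac{6}{7} + L\right)\right) \left(205 + L\right) = \left(205 + L\right) \left(L + L \left(\frac{6}{7} + L\right)\right)$)
$-1887 - h{\left(46 \right)} = -1887 - \frac{1}{7} \cdot 46 \left(2665 + 7 \cdot 46^{2} + 1448 \cdot 46\right) = -1887 - \frac{1}{7} \cdot 46 \left(2665 + 7 \cdot 2116 + 66608\right) = -1887 - \frac{1}{7} \cdot 46 \left(2665 + 14812 + 66608\right) = -1887 - \frac{1}{7} \cdot 46 \cdot 84085 = -1887 - \frac{3867910}{7} = - \frac{3881119}{7}$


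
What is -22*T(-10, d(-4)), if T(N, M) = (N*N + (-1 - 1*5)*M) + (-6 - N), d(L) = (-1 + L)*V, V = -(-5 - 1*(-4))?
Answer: -2948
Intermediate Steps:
V = 1 (V = -(-5 + 4) = -1*(-1) = 1)
d(L) = -1 + L (d(L) = (-1 + L)*1 = -1 + L)
T(N, M) = -6 + N² - N - 6*M (T(N, M) = (N² + (-1 - 5)*M) + (-6 - N) = (N² - 6*M) + (-6 - N) = -6 + N² - N - 6*M)
-22*T(-10, d(-4)) = -22*(-6 + (-10)² - 1*(-10) - 6*(-1 - 4)) = -22*(-6 + 100 + 10 - 6*(-5)) = -22*(-6 + 100 + 10 + 30) = -22*134 = -2948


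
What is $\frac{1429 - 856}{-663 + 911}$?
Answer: $\frac{573}{248} \approx 2.3105$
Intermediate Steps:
$\frac{1429 - 856}{-663 + 911} = \frac{573}{248}$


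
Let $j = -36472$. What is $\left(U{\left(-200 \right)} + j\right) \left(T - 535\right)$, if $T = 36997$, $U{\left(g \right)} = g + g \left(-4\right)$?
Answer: $-1307964864$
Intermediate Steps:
$U{\left(g \right)} = - 3 g$ ($U{\left(g \right)} = g - 4 g = - 3 g$)
$\left(U{\left(-200 \right)} + j\right) \left(T - 535\right) = \left(\left(-3\right) \left(-200\right) - 36472\right) \left(36997 - 535\right) = \left(600 - 36472\right) 36462 = \left(-35872\right) 36462 = -1307964864$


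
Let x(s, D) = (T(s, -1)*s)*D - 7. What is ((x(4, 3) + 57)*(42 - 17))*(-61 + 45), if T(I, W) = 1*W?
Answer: -15200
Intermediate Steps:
T(I, W) = W
x(s, D) = -7 - D*s (x(s, D) = (-s)*D - 7 = -D*s - 7 = -7 - D*s)
((x(4, 3) + 57)*(42 - 17))*(-61 + 45) = (((-7 - 1*3*4) + 57)*(42 - 17))*(-61 + 45) = (((-7 - 12) + 57)*25)*(-16) = ((-19 + 57)*25)*(-16) = (38*25)*(-16) = 950*(-16) = -15200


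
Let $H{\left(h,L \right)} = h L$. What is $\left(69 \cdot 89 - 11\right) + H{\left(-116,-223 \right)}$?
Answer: $31998$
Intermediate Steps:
$H{\left(h,L \right)} = L h$
$\left(69 \cdot 89 - 11\right) + H{\left(-116,-223 \right)} = \left(69 \cdot 89 - 11\right) - -25868 = \left(6141 - 11\right) + 25868 = 6130 + 25868 = 31998$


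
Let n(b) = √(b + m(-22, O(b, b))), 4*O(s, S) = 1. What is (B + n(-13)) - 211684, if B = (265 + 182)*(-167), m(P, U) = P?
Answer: -286333 + I*√35 ≈ -2.8633e+5 + 5.9161*I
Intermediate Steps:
O(s, S) = ¼ (O(s, S) = (¼)*1 = ¼)
B = -74649 (B = 447*(-167) = -74649)
n(b) = √(-22 + b) (n(b) = √(b - 22) = √(-22 + b))
(B + n(-13)) - 211684 = (-74649 + √(-22 - 13)) - 211684 = (-74649 + √(-35)) - 211684 = (-74649 + I*√35) - 211684 = -286333 + I*√35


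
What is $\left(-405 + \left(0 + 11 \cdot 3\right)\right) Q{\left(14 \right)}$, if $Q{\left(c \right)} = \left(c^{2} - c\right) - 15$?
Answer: $-62124$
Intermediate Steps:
$Q{\left(c \right)} = -15 + c^{2} - c$
$\left(-405 + \left(0 + 11 \cdot 3\right)\right) Q{\left(14 \right)} = \left(-405 + \left(0 + 11 \cdot 3\right)\right) \left(-15 + 14^{2} - 14\right) = \left(-405 + \left(0 + 33\right)\right) \left(-15 + 196 - 14\right) = \left(-405 + 33\right) 167 = \left(-372\right) 167 = -62124$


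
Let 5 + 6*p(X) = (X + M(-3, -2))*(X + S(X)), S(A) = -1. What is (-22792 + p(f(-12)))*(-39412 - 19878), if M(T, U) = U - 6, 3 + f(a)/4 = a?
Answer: 1310397935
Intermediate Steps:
f(a) = -12 + 4*a
M(T, U) = -6 + U
p(X) = -⅚ + (-1 + X)*(-8 + X)/6 (p(X) = -⅚ + ((X + (-6 - 2))*(X - 1))/6 = -⅚ + ((X - 8)*(-1 + X))/6 = -⅚ + ((-8 + X)*(-1 + X))/6 = -⅚ + ((-1 + X)*(-8 + X))/6 = -⅚ + (-1 + X)*(-8 + X)/6)
(-22792 + p(f(-12)))*(-39412 - 19878) = (-22792 + (½ - 3*(-12 + 4*(-12))/2 + (-12 + 4*(-12))²/6))*(-39412 - 19878) = (-22792 + (½ - 3*(-12 - 48)/2 + (-12 - 48)²/6))*(-59290) = (-22792 + (½ - 3/2*(-60) + (⅙)*(-60)²))*(-59290) = (-22792 + (½ + 90 + (⅙)*3600))*(-59290) = (-22792 + (½ + 90 + 600))*(-59290) = (-22792 + 1381/2)*(-59290) = -44203/2*(-59290) = 1310397935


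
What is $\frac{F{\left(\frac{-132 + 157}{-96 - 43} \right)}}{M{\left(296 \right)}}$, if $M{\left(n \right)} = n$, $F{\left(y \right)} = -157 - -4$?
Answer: $- \frac{153}{296} \approx -0.51689$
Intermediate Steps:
$F{\left(y \right)} = -153$ ($F{\left(y \right)} = -157 + 4 = -153$)
$\frac{F{\left(\frac{-132 + 157}{-96 - 43} \right)}}{M{\left(296 \right)}} = - \frac{153}{296}$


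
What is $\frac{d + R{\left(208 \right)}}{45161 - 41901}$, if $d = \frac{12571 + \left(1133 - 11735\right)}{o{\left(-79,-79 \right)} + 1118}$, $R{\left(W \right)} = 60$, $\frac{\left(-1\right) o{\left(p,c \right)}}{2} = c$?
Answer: $\frac{7139}{378160} \approx 0.018878$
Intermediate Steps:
$o{\left(p,c \right)} = - 2 c$
$d = \frac{179}{116}$ ($d = \frac{12571 + \left(1133 - 11735\right)}{\left(-2\right) \left(-79\right) + 1118} = \frac{12571 - 10602}{158 + 1118} = \frac{1969}{1276} = 1969 \cdot \frac{1}{1276} = \frac{179}{116} \approx 1.5431$)
$\frac{d + R{\left(208 \right)}}{45161 - 41901} = \frac{\frac{179}{116} + 60}{45161 - 41901} = \frac{7139}{116 \cdot 3260} = \frac{7139}{116} \cdot \frac{1}{3260} = \frac{7139}{378160}$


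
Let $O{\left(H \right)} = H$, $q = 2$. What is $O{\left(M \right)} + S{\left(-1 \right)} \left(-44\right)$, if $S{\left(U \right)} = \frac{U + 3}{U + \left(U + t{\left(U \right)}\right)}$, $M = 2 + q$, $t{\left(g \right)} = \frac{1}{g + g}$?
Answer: $\frac{196}{5} \approx 39.2$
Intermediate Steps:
$t{\left(g \right)} = \frac{1}{2 g}$
$M = 4$ ($M = 2 + 2 = 4$)
$S{\left(U \right)} = \frac{3 + U}{\frac{1}{2 U} + 2 U}$ ($S{\left(U \right)} = \frac{U + 3}{U + \left(U + \frac{1}{2 U}\right)} = \frac{3 + U}{\frac{1}{2 U} + 2 U}$)
$O{\left(M \right)} + S{\left(-1 \right)} \left(-44\right) = 4 + 2 \left(-1\right) \frac{1}{1 + 4 \left(-1\right)^{2}} \left(3 - 1\right) \left(-44\right) = 4 + 2 \left(-1\right) \frac{1}{1 + 4 \cdot 1} \cdot 2 \left(-44\right) = 4 + 2 \left(-1\right) \frac{1}{1 + 4} \cdot 2 \left(-44\right) = 4 + 2 \left(-1\right) \frac{1}{5} \cdot 2 \left(-44\right) = 4 - - \frac{176}{5} = 4 + \frac{176}{5} = \frac{196}{5}$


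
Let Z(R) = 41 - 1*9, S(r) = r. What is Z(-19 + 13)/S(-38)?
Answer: -16/19 ≈ -0.84210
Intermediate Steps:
Z(R) = 32 (Z(R) = 41 - 9 = 32)
Z(-19 + 13)/S(-38) = 32/(-38) = 32*(-1/38) = -16/19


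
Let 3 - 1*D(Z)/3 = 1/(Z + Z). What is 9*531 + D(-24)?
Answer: 76609/16 ≈ 4788.1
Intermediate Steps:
D(Z) = 9 - 3/(2*Z) (D(Z) = 9 - 3/(Z + Z) = 9 - 3*1/(2*Z) = 9 - 3/(2*Z))
9*531 + D(-24) = 9*531 + (9 - 3/2/(-24)) = 4779 + (9 - 3/2*(-1/24)) = 4779 + (9 + 1/16) = 4779 + 145/16 = 76609/16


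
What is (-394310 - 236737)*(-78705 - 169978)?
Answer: 156930661101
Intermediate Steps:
(-394310 - 236737)*(-78705 - 169978) = -631047*(-248683) = 156930661101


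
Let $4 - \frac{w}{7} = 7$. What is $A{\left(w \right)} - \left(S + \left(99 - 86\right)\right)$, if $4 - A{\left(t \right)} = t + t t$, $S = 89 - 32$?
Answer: $-486$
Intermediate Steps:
$w = -21$ ($w = 28 - 49 = -21$)
$S = 57$ ($S = 89 - 32 = 57$)
$A{\left(t \right)} = 4 - t - t^{2}$ ($A{\left(t \right)} = 4 - \left(t + t t\right) = 4 - \left(t + t^{2}\right) = 4 - t - t^{2}$)
$A{\left(w \right)} - \left(S + \left(99 - 86\right)\right) = \left(4 - -21 - \left(-21\right)^{2}\right) - \left(57 + \left(99 - 86\right)\right) = \left(4 + 21 - 441\right) - \left(57 + \left(99 - 86\right)\right) = \left(4 + 21 - 441\right) - \left(57 + 13\right) = -416 - 70 = -486$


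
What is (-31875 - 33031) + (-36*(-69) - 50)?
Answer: -62472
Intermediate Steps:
(-31875 - 33031) + (-36*(-69) - 50) = -64906 + (2484 - 50) = -64906 + 2434 = -62472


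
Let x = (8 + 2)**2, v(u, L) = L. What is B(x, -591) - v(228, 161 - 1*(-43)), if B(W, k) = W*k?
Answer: -59304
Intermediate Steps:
x = 100 (x = 10**2 = 100)
B(x, -591) - v(228, 161 - 1*(-43)) = 100*(-591) - (161 - 1*(-43)) = -59100 - (161 + 43) = -59100 - 1*204 = -59100 - 204 = -59304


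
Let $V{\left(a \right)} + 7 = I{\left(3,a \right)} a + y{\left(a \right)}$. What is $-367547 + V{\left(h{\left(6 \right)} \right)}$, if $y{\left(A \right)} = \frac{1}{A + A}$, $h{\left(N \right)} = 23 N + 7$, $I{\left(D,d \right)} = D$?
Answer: $- \frac{106464509}{290} \approx -3.6712 \cdot 10^{5}$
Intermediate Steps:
$h{\left(N \right)} = 7 + 23 N$
$y{\left(A \right)} = \frac{1}{2 A}$
$V{\left(a \right)} = -7 + \frac{1}{2 a} + 3 a$ ($V{\left(a \right)} = -7 + \left(3 a + \frac{1}{2 a}\right) = -7 + \left(\frac{1}{2 a} + 3 a\right) = -7 + \frac{1}{2 a} + 3 a$)
$-367547 + V{\left(h{\left(6 \right)} \right)} = -367547 + \left(-7 + \frac{1}{2 \left(7 + 23 \cdot 6\right)} + 3 \left(7 + 23 \cdot 6\right)\right) = -367547 + \left(-7 + \frac{1}{2 \left(7 + 138\right)} + 3 \left(7 + 138\right)\right) = -367547 + \left(-7 + \frac{1}{2 \cdot 145} + 3 \cdot 145\right) = -367547 + \left(-7 + \frac{1}{2} \cdot \frac{1}{145} + 435\right) = -367547 + \left(-7 + \frac{1}{290} + 435\right) = -367547 + \frac{124121}{290} = - \frac{106464509}{290}$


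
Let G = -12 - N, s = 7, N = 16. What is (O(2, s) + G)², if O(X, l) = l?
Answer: 441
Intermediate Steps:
G = -28 (G = -12 - 1*16 = -12 - 16 = -28)
(O(2, s) + G)² = (7 - 28)² = (-21)² = 441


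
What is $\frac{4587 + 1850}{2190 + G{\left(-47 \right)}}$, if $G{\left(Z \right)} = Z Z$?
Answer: $\frac{6437}{4399} \approx 1.4633$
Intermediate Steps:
$G{\left(Z \right)} = Z^{2}$
$\frac{4587 + 1850}{2190 + G{\left(-47 \right)}} = \frac{4587 + 1850}{2190 + \left(-47\right)^{2}} = \frac{6437}{2190 + 2209} = \frac{6437}{4399}$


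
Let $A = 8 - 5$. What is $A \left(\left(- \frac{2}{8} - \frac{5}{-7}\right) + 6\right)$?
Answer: $\frac{543}{28} \approx 19.393$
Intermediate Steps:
$A = 3$
$A \left(\left(- \frac{2}{8} - \frac{5}{-7}\right) + 6\right) = 3 \left(\left(- \frac{2}{8} - \frac{5}{-7}\right) + 6\right) = 3 \left(\left(\left(-2\right) \frac{1}{8} - - \frac{5}{7}\right) + 6\right) = 3 \left(\left(- \frac{1}{4} + \frac{5}{7}\right) + 6\right) = 3 \left(\frac{13}{28} + 6\right) = 3 \cdot \frac{181}{28} = \frac{543}{28}$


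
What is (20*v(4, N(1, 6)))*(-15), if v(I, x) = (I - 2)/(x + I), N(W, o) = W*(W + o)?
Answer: -600/11 ≈ -54.545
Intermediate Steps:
v(I, x) = (-2 + I)/(I + x)
(20*v(4, N(1, 6)))*(-15) = (20*((-2 + 4)/(4 + 1*(1 + 6))))*(-15) = (20*(2/(4 + 1*7)))*(-15) = (20*(2/(4 + 7)))*(-15) = (20*(2/11))*(-15) = (40/11)*(-15) = -600/11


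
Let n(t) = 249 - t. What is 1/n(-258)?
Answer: 1/507 ≈ 0.0019724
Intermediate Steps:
1/n(-258) = 1/(249 - 1*(-258)) = 1/(249 + 258) = 1/507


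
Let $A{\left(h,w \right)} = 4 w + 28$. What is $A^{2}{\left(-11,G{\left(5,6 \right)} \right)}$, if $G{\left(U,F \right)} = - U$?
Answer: $64$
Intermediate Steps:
$A{\left(h,w \right)} = 28 + 4 w$
$A^{2}{\left(-11,G{\left(5,6 \right)} \right)} = \left(28 + 4 \left(\left(-1\right) 5\right)\right)^{2} = \left(28 + 4 \left(-5\right)\right)^{2} = \left(28 - 20\right)^{2} = 8^{2} = 64$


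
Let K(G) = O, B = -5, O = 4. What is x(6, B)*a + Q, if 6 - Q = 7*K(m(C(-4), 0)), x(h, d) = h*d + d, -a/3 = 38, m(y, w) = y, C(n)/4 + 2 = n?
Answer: 3968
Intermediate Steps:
C(n) = -8 + 4*n
a = -114 (a = -3*38 = -114)
K(G) = 4
x(h, d) = d + d*h (x(h, d) = d*h + d = d + d*h)
Q = -22 (Q = 6 - 7*4 = 6 - 1*28 = 6 - 28 = -22)
x(6, B)*a + Q = -5*(1 + 6)*(-114) - 22 = -5*7*(-114) - 22 = -35*(-114) - 22 = 3990 - 22 = 3968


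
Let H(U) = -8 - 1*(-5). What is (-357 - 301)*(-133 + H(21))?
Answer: 89488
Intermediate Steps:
H(U) = -3 (H(U) = -8 + 5 = -3)
(-357 - 301)*(-133 + H(21)) = (-357 - 301)*(-133 - 3) = -658*(-136) = 89488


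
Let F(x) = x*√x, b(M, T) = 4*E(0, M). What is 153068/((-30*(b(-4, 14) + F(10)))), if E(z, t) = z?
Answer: -38267*√10/750 ≈ -161.35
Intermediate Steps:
b(M, T) = 0 (b(M, T) = 4*0 = 0)
F(x) = x^(3/2)
153068/((-30*(b(-4, 14) + F(10)))) = 153068/((-30*(0 + 10^(3/2)))) = 153068/((-30*(0 + 10*√10))) = 153068/((-300*√10)) = 153068*(-√10/3000) = -38267*√10/750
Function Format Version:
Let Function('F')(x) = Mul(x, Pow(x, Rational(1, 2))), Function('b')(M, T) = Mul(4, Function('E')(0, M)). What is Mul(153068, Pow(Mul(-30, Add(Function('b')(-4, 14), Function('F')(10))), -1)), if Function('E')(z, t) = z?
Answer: Mul(Rational(-38267, 750), Pow(10, Rational(1, 2))) ≈ -161.35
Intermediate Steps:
Function('b')(M, T) = 0 (Function('b')(M, T) = Mul(4, 0) = 0)
Function('F')(x) = Pow(x, Rational(3, 2))
Mul(153068, Pow(Mul(-30, Add(Function('b')(-4, 14), Function('F')(10))), -1)) = Mul(153068, Pow(Mul(-30, Add(0, Pow(10, Rational(3, 2)))), -1)) = Mul(153068, Pow(Mul(-30, Add(0, Mul(10, Pow(10, Rational(1, 2))))), -1)) = Mul(153068, Pow(Mul(-30, Mul(10, Pow(10, Rational(1, 2)))), -1)) = Mul(153068, Pow(Mul(-300, Pow(10, Rational(1, 2))), -1)) = Mul(153068, Mul(Rational(-1, 3000), Pow(10, Rational(1, 2)))) = Mul(Rational(-38267, 750), Pow(10, Rational(1, 2)))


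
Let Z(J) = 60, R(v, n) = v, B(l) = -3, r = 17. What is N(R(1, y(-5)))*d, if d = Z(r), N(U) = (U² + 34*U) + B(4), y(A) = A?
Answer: 1920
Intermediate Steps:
N(U) = -3 + U² + 34*U (N(U) = (U² + 34*U) - 3 = -3 + U² + 34*U)
d = 60
N(R(1, y(-5)))*d = (-3 + 1² + 34*1)*60 = (-3 + 1 + 34)*60 = 32*60 = 1920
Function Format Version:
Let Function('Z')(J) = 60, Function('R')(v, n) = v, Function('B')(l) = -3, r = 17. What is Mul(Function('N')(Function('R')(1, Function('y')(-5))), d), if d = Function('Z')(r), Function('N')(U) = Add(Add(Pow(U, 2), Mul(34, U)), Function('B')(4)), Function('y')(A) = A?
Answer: 1920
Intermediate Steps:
Function('N')(U) = Add(-3, Pow(U, 2), Mul(34, U)) (Function('N')(U) = Add(Add(Pow(U, 2), Mul(34, U)), -3) = Add(-3, Pow(U, 2), Mul(34, U)))
d = 60
Mul(Function('N')(Function('R')(1, Function('y')(-5))), d) = Mul(Add(-3, Pow(1, 2), Mul(34, 1)), 60) = Mul(Add(-3, 1, 34), 60) = Mul(32, 60) = 1920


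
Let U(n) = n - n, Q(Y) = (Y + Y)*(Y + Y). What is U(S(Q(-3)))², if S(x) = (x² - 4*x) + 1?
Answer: 0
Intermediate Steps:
Q(Y) = 4*Y² (Q(Y) = (2*Y)*(2*Y) = 4*Y²)
S(x) = 1 + x² - 4*x
U(n) = 0
U(S(Q(-3)))² = 0² = 0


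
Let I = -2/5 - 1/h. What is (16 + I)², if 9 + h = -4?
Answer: 1038361/4225 ≈ 245.77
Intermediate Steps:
h = -13 (h = -9 - 4 = -13)
I = -21/65 (I = -2/5 - 1/(-13) = -2*⅕ - 1*(-1/13) = -⅖ + 1/13 = -21/65 ≈ -0.32308)
(16 + I)² = (16 - 21/65)² = (1019/65)² = 1038361/4225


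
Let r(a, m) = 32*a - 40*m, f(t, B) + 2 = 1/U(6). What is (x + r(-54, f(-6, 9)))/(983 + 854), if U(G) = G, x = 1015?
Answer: -1919/5511 ≈ -0.34821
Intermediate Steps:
f(t, B) = -11/6 (f(t, B) = -2 + 1/6 = -2 + ⅙ = -11/6)
r(a, m) = -40*m + 32*a
(x + r(-54, f(-6, 9)))/(983 + 854) = (1015 + (-40*(-11/6) + 32*(-54)))/(983 + 854) = (1015 + (220/3 - 1728))/1837 = (1015 - 4964/3)*(1/1837) = -1919/3*1/1837 = -1919/5511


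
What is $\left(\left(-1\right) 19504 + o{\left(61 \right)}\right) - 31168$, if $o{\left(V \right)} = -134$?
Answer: $-50806$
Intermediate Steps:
$\left(\left(-1\right) 19504 + o{\left(61 \right)}\right) - 31168 = \left(\left(-1\right) 19504 - 134\right) - 31168 = \left(-19504 - 134\right) - 31168 = -19638 - 31168 = -50806$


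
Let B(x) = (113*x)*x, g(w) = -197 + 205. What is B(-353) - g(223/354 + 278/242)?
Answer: 14080809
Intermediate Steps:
g(w) = 8
B(x) = 113*x²
B(-353) - g(223/354 + 278/242) = 113*(-353)² - 1*8 = 113*124609 - 8 = 14080817 - 8 = 14080809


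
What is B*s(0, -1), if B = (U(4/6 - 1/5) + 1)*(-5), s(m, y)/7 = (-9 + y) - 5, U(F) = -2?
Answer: -525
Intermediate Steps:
s(m, y) = -98 + 7*y (s(m, y) = 7*((-9 + y) - 5) = 7*(-14 + y) = -98 + 7*y)
B = 5 (B = (-2 + 1)*(-5) = -1*(-5) = 5)
B*s(0, -1) = 5*(-98 + 7*(-1)) = 5*(-98 - 7) = 5*(-105) = -525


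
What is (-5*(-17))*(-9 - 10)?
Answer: -1615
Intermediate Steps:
(-5*(-17))*(-9 - 10) = 85*(-19) = -1615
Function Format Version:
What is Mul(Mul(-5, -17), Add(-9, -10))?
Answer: -1615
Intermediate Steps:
Mul(Mul(-5, -17), Add(-9, -10)) = Mul(85, -19) = -1615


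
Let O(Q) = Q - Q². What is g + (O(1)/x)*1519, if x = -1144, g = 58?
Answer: 58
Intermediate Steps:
g + (O(1)/x)*1519 = 58 + ((1*(1 - 1*1))/(-1144))*1519 = 58 + ((1*(1 - 1))*(-1/1144))*1519 = 58 + ((1*0)*(-1/1144))*1519 = 58 + (0*(-1/1144))*1519 = 58 + 0*1519 = 58 + 0 = 58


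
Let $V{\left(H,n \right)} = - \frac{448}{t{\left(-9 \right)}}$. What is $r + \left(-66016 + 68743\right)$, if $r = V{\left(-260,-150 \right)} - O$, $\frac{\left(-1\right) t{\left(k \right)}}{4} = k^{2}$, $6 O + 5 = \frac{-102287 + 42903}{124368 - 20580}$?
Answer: $\frac{424904659}{155682} \approx 2729.3$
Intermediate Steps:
$O = - \frac{144581}{155682}$ ($O = - \frac{5}{6} + \frac{\left(-102287 + 42903\right) \frac{1}{124368 - 20580}}{6} = - \frac{5}{6} + \frac{\left(-59384\right) \frac{1}{103788}}{6} = - \frac{5}{6} + \frac{1}{6} \left(- \frac{14846}{25947}\right) = - \frac{5}{6} - \frac{7423}{77841} = - \frac{144581}{155682} \approx -0.92869$)
$t{\left(k \right)} = - 4 k^{2}$
$V{\left(H,n \right)} = \frac{112}{81}$ ($V{\left(H,n \right)} = - \frac{448}{\left(-4\right) \left(-9\right)^{2}} = - \frac{448}{\left(-4\right) 81} = - \frac{448}{-324} = \left(-448\right) \left(- \frac{1}{324}\right) = \frac{112}{81}$)
$r = \frac{359845}{155682}$ ($r = \frac{112}{81} - - \frac{144581}{155682} = \frac{112}{81} + \frac{144581}{155682} = \frac{359845}{155682} \approx 2.3114$)
$r + \left(-66016 + 68743\right) = \frac{359845}{155682} + \left(-66016 + 68743\right) = \frac{359845}{155682} + 2727 = \frac{424904659}{155682}$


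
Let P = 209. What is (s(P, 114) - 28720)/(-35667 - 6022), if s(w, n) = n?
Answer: 28606/41689 ≈ 0.68618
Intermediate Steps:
(s(P, 114) - 28720)/(-35667 - 6022) = (114 - 28720)/(-35667 - 6022) = -28606/(-41689) = -28606*(-1/41689) = 28606/41689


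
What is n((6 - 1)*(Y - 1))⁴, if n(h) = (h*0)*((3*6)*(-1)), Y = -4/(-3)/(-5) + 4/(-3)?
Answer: 0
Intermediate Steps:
Y = -8/5 (Y = -4*(-⅓)*(-⅕) + 4*(-⅓) = (4/3)*(-⅕) - 4/3 = -4/15 - 4/3 = -8/5 ≈ -1.6000)
n(h) = 0 (n(h) = 0*(18*(-1)) = 0*(-18) = 0)
n((6 - 1)*(Y - 1))⁴ = 0⁴ = 0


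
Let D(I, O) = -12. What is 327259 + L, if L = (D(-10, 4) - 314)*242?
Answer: 248367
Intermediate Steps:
L = -78892 (L = (-12 - 314)*242 = -326*242 = -78892)
327259 + L = 327259 - 78892 = 248367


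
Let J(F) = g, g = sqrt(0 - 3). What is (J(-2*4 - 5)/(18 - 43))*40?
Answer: -8*I*sqrt(3)/5 ≈ -2.7713*I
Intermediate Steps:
g = I*sqrt(3) (g = sqrt(-3) = I*sqrt(3) ≈ 1.732*I)
J(F) = I*sqrt(3)
(J(-2*4 - 5)/(18 - 43))*40 = ((I*sqrt(3))/(18 - 43))*40 = ((I*sqrt(3))/(-25))*40 = ((I*sqrt(3))*(-1/25))*40 = -I*sqrt(3)/25*40 = -8*I*sqrt(3)/5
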